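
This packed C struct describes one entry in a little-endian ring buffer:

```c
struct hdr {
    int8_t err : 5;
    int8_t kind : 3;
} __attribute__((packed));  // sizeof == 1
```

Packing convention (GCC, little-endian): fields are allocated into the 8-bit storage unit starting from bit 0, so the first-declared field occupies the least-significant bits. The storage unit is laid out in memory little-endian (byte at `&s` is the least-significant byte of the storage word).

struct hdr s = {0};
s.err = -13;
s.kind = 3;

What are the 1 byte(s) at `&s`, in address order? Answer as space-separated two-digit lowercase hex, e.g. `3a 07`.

err:5 = -13 → 0x13 << 0 → word 0x13
kind:3 = 3 → 0x3 << 5 → word 0x73
word = 0x73 → little-endian bytes:
  [0]=0x73

73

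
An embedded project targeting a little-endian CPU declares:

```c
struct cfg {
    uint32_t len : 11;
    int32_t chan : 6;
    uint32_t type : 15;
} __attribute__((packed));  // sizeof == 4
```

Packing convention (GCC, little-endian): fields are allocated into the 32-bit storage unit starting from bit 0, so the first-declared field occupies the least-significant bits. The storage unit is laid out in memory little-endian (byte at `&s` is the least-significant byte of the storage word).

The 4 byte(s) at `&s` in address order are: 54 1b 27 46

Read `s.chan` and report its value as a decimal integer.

[0]=0x54 [1]=0x1b [2]=0x27 [3]=0x46 (little-endian) → word 0x46271b54
len [0+:11] = (word>>0) & 0x7ff = 852
chan [11+:6] = (word>>11) & 0x3f = 35  ←
type [17+:15] = (word>>17) & 0x7fff = 8979
chan signed 6b, MSB=1: 35 - 64 = -29

-29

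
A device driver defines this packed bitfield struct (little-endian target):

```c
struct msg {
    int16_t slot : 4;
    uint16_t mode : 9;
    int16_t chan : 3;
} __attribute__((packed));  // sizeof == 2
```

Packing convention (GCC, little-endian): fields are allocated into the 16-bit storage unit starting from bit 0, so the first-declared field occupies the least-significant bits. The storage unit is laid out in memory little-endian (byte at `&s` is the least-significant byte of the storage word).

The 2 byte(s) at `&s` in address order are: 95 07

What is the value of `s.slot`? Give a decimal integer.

[0]=0x95 [1]=0x07 (little-endian) → word 0x0795
slot:4 @ bit 0 → (0x0795>>0)&0xf = 0x5  ←
mode:9 @ bit 4 → (0x0795>>4)&0x1ff = 0x79
chan:3 @ bit 13 → (0x0795>>13)&0x7 = 0x0
slot signed 4b, MSB=0: value = 5

5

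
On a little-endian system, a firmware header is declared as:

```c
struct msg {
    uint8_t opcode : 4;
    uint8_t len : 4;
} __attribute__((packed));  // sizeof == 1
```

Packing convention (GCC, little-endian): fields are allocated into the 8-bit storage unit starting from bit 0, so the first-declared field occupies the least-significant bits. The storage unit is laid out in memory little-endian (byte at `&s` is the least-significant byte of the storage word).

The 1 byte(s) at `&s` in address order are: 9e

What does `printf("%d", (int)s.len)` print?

[0]=0x9e (little-endian) → word 0x9e
opcode [0+:4] = (word>>0) & 0xf = 14
len [4+:4] = (word>>4) & 0xf = 9  ←

9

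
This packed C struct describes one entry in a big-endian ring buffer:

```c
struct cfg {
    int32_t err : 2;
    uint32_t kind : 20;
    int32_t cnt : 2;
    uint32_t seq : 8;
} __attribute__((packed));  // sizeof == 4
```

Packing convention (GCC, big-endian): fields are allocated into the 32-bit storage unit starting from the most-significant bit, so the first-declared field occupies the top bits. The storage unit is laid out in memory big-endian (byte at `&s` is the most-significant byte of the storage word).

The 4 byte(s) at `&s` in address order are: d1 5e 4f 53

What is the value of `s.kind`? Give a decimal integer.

[0]=0xd1 [1]=0x5e [2]=0x4f [3]=0x53 (big-endian) → word 0xd15e4f53
err [30+:2] = (word>>30) & 0x3 = 3
kind [10+:20] = (word>>10) & 0xfffff = 284563  ←
cnt [8+:2] = (word>>8) & 0x3 = 3
seq [0+:8] = (word>>0) & 0xff = 83

284563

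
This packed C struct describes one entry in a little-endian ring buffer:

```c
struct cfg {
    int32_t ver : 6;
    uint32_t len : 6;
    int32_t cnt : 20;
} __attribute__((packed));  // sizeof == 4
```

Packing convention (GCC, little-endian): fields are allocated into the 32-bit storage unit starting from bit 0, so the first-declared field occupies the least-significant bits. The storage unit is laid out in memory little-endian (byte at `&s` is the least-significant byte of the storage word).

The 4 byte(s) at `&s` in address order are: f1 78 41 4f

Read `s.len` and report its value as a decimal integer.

35

[0]=0xf1 [1]=0x78 [2]=0x41 [3]=0x4f (little-endian) → word 0x4f4178f1
ver [0+:6] = (word>>0) & 0x3f = 49
len [6+:6] = (word>>6) & 0x3f = 35  ←
cnt [12+:20] = (word>>12) & 0xfffff = 324631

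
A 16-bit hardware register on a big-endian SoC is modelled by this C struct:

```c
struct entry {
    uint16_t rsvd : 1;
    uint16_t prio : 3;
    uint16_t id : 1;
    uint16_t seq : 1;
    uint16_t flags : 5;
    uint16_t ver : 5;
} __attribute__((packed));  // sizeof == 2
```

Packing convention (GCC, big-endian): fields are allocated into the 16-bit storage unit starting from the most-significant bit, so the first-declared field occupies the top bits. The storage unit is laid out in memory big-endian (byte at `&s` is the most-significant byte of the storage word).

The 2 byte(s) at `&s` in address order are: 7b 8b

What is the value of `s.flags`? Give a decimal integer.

[0]=0x7b [1]=0x8b (big-endian) → word 0x7b8b
rsvd:1 @ bit 15 → (0x7b8b>>15)&0x1 = 0x0
prio:3 @ bit 12 → (0x7b8b>>12)&0x7 = 0x7
id:1 @ bit 11 → (0x7b8b>>11)&0x1 = 0x1
seq:1 @ bit 10 → (0x7b8b>>10)&0x1 = 0x0
flags:5 @ bit 5 → (0x7b8b>>5)&0x1f = 0x1c  ←
ver:5 @ bit 0 → (0x7b8b>>0)&0x1f = 0xb

28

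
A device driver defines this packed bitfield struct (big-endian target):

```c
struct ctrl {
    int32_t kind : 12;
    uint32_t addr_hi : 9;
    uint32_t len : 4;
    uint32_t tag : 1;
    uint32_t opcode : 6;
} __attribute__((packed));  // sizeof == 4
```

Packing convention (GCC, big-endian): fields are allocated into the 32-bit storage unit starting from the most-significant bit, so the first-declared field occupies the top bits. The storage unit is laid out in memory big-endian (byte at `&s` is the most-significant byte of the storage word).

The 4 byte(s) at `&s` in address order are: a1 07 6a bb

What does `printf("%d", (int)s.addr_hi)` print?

237

[0]=0xa1 [1]=0x07 [2]=0x6a [3]=0xbb (big-endian) → word 0xa1076abb
kind [20+:12] = (word>>20) & 0xfff = 2576
addr_hi [11+:9] = (word>>11) & 0x1ff = 237  ←
len [7+:4] = (word>>7) & 0xf = 5
tag [6+:1] = (word>>6) & 0x1 = 0
opcode [0+:6] = (word>>0) & 0x3f = 59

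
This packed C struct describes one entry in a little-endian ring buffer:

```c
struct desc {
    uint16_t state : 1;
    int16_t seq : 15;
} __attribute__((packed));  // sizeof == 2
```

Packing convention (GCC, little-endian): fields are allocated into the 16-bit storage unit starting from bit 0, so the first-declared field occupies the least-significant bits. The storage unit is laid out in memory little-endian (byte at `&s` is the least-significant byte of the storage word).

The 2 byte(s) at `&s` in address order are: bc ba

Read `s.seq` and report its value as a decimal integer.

[0]=0xbc [1]=0xba (little-endian) → word 0xbabc
state:1 @ bit 0 → (0xbabc>>0)&0x1 = 0x0
seq:15 @ bit 1 → (0xbabc>>1)&0x7fff = 0x5d5e  ←
seq signed 15b, MSB=1: 23902 - 32768 = -8866

-8866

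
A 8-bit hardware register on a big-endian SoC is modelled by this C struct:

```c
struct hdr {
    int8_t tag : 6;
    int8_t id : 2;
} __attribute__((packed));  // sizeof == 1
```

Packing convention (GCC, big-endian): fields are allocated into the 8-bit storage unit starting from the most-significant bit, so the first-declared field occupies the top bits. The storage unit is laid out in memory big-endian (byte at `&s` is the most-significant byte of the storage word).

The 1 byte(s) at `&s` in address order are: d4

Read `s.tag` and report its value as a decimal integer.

[0]=0xd4 (big-endian) → word 0xd4
tag:6 @ bit 2 → (0xd4>>2)&0x3f = 0x35  ←
id:2 @ bit 0 → (0xd4>>0)&0x3 = 0x0
tag signed 6b, MSB=1: 53 - 64 = -11

-11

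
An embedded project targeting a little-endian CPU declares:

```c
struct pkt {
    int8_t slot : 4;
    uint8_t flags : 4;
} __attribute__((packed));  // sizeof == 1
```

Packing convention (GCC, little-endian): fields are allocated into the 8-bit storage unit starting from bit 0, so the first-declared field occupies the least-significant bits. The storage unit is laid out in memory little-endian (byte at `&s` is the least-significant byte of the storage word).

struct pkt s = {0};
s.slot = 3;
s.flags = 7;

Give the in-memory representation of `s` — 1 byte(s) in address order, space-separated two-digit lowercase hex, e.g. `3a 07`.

73

slot:4 = 3 → 0x3 << 0 → word 0x03
flags:4 = 7 → 0x7 << 4 → word 0x73
word = 0x73 → little-endian bytes:
  [0]=0x73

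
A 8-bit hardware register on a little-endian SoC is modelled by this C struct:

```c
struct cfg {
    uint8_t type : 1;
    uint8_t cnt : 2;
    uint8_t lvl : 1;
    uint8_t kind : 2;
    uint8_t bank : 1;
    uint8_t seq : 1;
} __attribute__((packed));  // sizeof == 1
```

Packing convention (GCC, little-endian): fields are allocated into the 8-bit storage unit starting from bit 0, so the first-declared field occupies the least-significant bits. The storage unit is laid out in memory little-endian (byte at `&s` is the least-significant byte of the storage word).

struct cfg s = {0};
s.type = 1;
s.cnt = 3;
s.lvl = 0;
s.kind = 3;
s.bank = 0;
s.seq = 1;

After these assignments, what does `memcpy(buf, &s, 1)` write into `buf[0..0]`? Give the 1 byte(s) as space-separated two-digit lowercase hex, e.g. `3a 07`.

type (1b) val=1 bits=0x1 at bit 0: 0x01
cnt (2b) val=3 bits=0x3 at bit 1: 0x07
lvl (1b) val=0 bits=0x0 at bit 3: 0x07
kind (2b) val=3 bits=0x3 at bit 4: 0x37
bank (1b) val=0 bits=0x0 at bit 6: 0x37
seq (1b) val=1 bits=0x1 at bit 7: 0xb7
word = 0xb7 → little-endian bytes:
  [0]=0xb7

b7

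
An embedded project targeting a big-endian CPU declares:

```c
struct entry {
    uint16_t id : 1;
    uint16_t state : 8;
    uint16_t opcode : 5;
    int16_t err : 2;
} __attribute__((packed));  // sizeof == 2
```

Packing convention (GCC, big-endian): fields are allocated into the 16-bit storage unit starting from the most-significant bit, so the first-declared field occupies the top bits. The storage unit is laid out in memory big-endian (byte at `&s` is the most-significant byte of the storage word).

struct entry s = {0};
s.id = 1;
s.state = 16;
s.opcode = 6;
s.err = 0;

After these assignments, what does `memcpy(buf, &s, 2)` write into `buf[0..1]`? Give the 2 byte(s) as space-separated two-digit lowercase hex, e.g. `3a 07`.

id (1b) val=1 bits=0x1 at bit 15: 0x8000
state (8b) val=16 bits=0x10 at bit 7: 0x8800
opcode (5b) val=6 bits=0x6 at bit 2: 0x8818
err (2b) val=0 bits=0x0 at bit 0: 0x8818
word = 0x8818 → big-endian bytes:
  [0]=0x88  [1]=0x18

88 18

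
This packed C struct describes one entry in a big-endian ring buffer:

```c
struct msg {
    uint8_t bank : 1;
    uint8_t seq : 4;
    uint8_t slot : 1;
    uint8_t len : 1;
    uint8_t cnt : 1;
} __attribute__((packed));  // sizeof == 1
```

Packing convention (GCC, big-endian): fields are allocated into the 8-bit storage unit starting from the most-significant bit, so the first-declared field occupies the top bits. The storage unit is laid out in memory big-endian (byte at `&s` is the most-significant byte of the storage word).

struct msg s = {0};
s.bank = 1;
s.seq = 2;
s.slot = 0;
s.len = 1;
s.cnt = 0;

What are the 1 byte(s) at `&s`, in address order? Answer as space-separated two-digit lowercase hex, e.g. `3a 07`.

[7+:1] bank=1 & 0x1 = 0x1; word=0x80
[3+:4] seq=2 & 0xf = 0x2; word=0x90
[2+:1] slot=0 & 0x1 = 0x0; word=0x90
[1+:1] len=1 & 0x1 = 0x1; word=0x92
[0+:1] cnt=0 & 0x1 = 0x0; word=0x92
word = 0x92 → big-endian bytes:
  [0]=0x92

92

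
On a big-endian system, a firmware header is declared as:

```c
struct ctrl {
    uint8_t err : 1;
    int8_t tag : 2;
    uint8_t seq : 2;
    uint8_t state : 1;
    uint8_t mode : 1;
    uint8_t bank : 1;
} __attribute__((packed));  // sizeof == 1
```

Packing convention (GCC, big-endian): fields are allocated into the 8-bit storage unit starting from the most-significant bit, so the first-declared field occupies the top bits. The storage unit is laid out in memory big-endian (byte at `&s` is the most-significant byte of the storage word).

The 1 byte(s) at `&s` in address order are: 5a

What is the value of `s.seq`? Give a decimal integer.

3

[0]=0x5a (big-endian) → word 0x5a
err [7+:1] = (word>>7) & 0x1 = 0
tag [5+:2] = (word>>5) & 0x3 = 2
seq [3+:2] = (word>>3) & 0x3 = 3  ←
state [2+:1] = (word>>2) & 0x1 = 0
mode [1+:1] = (word>>1) & 0x1 = 1
bank [0+:1] = (word>>0) & 0x1 = 0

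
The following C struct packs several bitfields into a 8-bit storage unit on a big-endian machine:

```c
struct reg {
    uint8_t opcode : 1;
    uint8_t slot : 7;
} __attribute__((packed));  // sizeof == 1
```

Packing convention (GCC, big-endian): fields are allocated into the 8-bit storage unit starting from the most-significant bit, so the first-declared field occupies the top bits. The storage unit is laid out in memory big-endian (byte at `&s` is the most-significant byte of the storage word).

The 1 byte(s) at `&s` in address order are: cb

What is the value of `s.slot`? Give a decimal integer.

[0]=0xcb (big-endian) → word 0xcb
opcode [7+:1] = (word>>7) & 0x1 = 1
slot [0+:7] = (word>>0) & 0x7f = 75  ←

75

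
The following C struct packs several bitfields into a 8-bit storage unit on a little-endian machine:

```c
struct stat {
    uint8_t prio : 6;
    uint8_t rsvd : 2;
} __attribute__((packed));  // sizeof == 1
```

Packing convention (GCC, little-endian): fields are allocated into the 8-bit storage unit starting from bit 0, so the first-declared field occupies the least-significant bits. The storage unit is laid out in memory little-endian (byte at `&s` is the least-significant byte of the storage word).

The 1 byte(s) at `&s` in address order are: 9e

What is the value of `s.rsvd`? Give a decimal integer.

2

[0]=0x9e (little-endian) → word 0x9e
prio [0+:6] = (word>>0) & 0x3f = 30
rsvd [6+:2] = (word>>6) & 0x3 = 2  ←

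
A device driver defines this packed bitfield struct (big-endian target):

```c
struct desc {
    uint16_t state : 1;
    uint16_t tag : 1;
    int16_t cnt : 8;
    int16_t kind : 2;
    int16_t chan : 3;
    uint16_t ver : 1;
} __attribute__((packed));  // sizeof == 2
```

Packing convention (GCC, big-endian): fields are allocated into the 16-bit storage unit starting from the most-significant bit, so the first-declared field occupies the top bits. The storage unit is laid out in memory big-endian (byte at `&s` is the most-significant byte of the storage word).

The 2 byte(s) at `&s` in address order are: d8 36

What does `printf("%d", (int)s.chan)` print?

3

[0]=0xd8 [1]=0x36 (big-endian) → word 0xd836
state:1 @ bit 15 → (0xd836>>15)&0x1 = 0x1
tag:1 @ bit 14 → (0xd836>>14)&0x1 = 0x1
cnt:8 @ bit 6 → (0xd836>>6)&0xff = 0x60
kind:2 @ bit 4 → (0xd836>>4)&0x3 = 0x3
chan:3 @ bit 1 → (0xd836>>1)&0x7 = 0x3  ←
ver:1 @ bit 0 → (0xd836>>0)&0x1 = 0x0
chan signed 3b, MSB=0: value = 3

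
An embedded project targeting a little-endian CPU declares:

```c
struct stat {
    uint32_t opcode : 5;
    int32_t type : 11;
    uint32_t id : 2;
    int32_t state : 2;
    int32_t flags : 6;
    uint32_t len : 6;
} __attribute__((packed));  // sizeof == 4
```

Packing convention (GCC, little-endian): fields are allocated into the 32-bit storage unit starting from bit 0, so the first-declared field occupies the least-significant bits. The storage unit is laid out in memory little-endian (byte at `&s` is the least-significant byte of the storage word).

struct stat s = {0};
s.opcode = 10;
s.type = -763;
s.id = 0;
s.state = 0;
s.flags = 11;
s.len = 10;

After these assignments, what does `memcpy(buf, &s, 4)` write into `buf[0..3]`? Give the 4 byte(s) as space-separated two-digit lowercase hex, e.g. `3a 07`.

aa a0 b0 28

opcode (5b) val=10 bits=0xa at bit 0: 0x0000000a
type (11b) val=-763 bits=0x505 at bit 5: 0x0000a0aa
id (2b) val=0 bits=0x0 at bit 16: 0x0000a0aa
state (2b) val=0 bits=0x0 at bit 18: 0x0000a0aa
flags (6b) val=11 bits=0xb at bit 20: 0x00b0a0aa
len (6b) val=10 bits=0xa at bit 26: 0x28b0a0aa
word = 0x28b0a0aa → little-endian bytes:
  [0]=0xaa  [1]=0xa0  [2]=0xb0  [3]=0x28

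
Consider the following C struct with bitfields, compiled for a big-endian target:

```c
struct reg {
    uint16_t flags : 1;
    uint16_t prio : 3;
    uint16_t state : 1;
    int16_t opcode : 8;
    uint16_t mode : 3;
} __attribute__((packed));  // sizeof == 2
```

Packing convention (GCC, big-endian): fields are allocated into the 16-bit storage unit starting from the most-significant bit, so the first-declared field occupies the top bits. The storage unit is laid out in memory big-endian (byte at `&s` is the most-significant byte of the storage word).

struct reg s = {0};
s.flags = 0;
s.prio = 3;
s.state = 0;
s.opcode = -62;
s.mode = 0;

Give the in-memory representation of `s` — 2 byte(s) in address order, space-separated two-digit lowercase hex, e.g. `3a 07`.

flags:1 = 0 → 0x0 << 15 → word 0x0000
prio:3 = 3 → 0x3 << 12 → word 0x3000
state:1 = 0 → 0x0 << 11 → word 0x3000
opcode:8 = -62 → 0xc2 << 3 → word 0x3610
mode:3 = 0 → 0x0 << 0 → word 0x3610
word = 0x3610 → big-endian bytes:
  [0]=0x36  [1]=0x10

36 10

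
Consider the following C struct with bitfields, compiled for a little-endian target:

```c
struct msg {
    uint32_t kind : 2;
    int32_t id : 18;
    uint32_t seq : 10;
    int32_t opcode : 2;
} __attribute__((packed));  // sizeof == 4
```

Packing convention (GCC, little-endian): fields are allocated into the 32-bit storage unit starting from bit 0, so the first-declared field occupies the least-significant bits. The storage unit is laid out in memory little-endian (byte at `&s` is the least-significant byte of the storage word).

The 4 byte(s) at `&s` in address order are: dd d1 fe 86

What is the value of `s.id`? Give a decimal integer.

-19337

[0]=0xdd [1]=0xd1 [2]=0xfe [3]=0x86 (little-endian) → word 0x86fed1dd
kind [0+:2] = (word>>0) & 0x3 = 1
id [2+:18] = (word>>2) & 0x3ffff = 242807  ←
seq [20+:10] = (word>>20) & 0x3ff = 111
opcode [30+:2] = (word>>30) & 0x3 = 2
id signed 18b, MSB=1: 242807 - 262144 = -19337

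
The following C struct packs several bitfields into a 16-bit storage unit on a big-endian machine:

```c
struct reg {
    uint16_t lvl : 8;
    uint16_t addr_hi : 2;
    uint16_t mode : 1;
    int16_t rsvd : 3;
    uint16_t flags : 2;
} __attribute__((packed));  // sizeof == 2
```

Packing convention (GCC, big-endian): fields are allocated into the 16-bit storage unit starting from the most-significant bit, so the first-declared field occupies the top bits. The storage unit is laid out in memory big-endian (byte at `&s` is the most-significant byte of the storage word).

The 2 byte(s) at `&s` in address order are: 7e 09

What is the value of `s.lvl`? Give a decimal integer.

[0]=0x7e [1]=0x09 (big-endian) → word 0x7e09
lvl [8+:8] = (word>>8) & 0xff = 126  ←
addr_hi [6+:2] = (word>>6) & 0x3 = 0
mode [5+:1] = (word>>5) & 0x1 = 0
rsvd [2+:3] = (word>>2) & 0x7 = 2
flags [0+:2] = (word>>0) & 0x3 = 1

126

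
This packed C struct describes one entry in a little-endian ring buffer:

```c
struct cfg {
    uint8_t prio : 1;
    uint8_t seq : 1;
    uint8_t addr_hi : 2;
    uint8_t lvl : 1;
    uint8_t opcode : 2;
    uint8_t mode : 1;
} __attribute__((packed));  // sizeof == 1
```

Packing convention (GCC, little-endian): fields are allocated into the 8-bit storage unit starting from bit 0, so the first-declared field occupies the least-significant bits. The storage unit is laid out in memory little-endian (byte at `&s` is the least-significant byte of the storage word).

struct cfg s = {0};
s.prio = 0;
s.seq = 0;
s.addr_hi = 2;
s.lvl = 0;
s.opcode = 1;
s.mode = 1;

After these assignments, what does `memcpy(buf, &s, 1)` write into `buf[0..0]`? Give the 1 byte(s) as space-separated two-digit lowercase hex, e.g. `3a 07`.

a8

[0+:1] prio=0 & 0x1 = 0x0; word=0x00
[1+:1] seq=0 & 0x1 = 0x0; word=0x00
[2+:2] addr_hi=2 & 0x3 = 0x2; word=0x08
[4+:1] lvl=0 & 0x1 = 0x0; word=0x08
[5+:2] opcode=1 & 0x3 = 0x1; word=0x28
[7+:1] mode=1 & 0x1 = 0x1; word=0xa8
word = 0xa8 → little-endian bytes:
  [0]=0xa8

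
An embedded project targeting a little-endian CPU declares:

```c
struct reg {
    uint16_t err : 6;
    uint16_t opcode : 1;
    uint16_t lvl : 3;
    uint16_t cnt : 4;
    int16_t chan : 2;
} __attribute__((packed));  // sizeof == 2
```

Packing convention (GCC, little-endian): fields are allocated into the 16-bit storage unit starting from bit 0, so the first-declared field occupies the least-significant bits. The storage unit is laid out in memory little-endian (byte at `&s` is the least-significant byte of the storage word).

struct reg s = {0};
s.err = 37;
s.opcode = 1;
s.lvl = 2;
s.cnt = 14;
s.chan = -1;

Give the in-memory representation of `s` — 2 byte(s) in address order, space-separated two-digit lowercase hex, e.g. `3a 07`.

[0+:6] err=37 & 0x3f = 0x25; word=0x0025
[6+:1] opcode=1 & 0x1 = 0x1; word=0x0065
[7+:3] lvl=2 & 0x7 = 0x2; word=0x0165
[10+:4] cnt=14 & 0xf = 0xe; word=0x3965
[14+:2] chan=-1 & 0x3 = 0x3; word=0xf965
word = 0xf965 → little-endian bytes:
  [0]=0x65  [1]=0xf9

65 f9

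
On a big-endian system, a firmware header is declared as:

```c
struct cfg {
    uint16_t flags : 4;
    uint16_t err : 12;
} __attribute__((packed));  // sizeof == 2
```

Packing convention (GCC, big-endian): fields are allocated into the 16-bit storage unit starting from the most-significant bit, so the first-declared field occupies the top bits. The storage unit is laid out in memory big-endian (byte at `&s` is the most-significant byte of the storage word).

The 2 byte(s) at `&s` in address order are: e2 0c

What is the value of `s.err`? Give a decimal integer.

[0]=0xe2 [1]=0x0c (big-endian) → word 0xe20c
flags [12+:4] = (word>>12) & 0xf = 14
err [0+:12] = (word>>0) & 0xfff = 524  ←

524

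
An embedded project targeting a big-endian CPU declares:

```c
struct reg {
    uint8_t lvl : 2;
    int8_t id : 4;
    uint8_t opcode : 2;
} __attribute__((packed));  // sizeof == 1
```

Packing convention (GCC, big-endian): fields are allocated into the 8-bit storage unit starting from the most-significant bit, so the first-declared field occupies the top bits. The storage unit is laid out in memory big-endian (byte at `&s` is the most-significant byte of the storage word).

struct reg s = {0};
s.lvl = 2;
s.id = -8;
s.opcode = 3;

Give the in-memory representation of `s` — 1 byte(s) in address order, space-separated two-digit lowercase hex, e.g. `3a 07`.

[6+:2] lvl=2 & 0x3 = 0x2; word=0x80
[2+:4] id=-8 & 0xf = 0x8; word=0xa0
[0+:2] opcode=3 & 0x3 = 0x3; word=0xa3
word = 0xa3 → big-endian bytes:
  [0]=0xa3

a3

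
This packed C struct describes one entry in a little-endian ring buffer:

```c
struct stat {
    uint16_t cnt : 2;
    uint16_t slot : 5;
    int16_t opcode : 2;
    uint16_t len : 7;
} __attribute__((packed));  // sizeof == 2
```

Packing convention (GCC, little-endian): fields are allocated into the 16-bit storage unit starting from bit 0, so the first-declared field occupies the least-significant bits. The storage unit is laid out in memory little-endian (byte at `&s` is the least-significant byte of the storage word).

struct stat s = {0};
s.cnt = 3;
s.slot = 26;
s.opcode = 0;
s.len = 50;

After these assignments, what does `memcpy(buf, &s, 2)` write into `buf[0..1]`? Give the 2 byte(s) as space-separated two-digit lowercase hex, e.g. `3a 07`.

6b 64

[0+:2] cnt=3 & 0x3 = 0x3; word=0x0003
[2+:5] slot=26 & 0x1f = 0x1a; word=0x006b
[7+:2] opcode=0 & 0x3 = 0x0; word=0x006b
[9+:7] len=50 & 0x7f = 0x32; word=0x646b
word = 0x646b → little-endian bytes:
  [0]=0x6b  [1]=0x64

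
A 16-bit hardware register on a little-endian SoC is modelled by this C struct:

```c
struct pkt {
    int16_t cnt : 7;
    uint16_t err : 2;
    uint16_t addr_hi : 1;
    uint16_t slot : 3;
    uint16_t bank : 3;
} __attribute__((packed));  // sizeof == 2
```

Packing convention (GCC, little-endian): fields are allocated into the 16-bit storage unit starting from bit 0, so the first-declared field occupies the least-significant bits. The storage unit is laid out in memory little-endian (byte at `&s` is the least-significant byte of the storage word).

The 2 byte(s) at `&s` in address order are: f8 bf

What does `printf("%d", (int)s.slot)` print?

[0]=0xf8 [1]=0xbf (little-endian) → word 0xbff8
cnt:7 @ bit 0 → (0xbff8>>0)&0x7f = 0x78
err:2 @ bit 7 → (0xbff8>>7)&0x3 = 0x3
addr_hi:1 @ bit 9 → (0xbff8>>9)&0x1 = 0x1
slot:3 @ bit 10 → (0xbff8>>10)&0x7 = 0x7  ←
bank:3 @ bit 13 → (0xbff8>>13)&0x7 = 0x5

7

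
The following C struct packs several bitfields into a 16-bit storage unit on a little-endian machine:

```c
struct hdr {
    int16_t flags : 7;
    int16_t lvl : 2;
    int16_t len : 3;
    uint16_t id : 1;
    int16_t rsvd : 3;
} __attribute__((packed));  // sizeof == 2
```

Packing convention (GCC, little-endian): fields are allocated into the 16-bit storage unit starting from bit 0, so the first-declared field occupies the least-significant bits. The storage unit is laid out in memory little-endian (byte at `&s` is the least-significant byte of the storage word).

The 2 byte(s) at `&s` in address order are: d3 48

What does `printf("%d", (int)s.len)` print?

[0]=0xd3 [1]=0x48 (little-endian) → word 0x48d3
flags [0+:7] = (word>>0) & 0x7f = 83
lvl [7+:2] = (word>>7) & 0x3 = 1
len [9+:3] = (word>>9) & 0x7 = 4  ←
id [12+:1] = (word>>12) & 0x1 = 0
rsvd [13+:3] = (word>>13) & 0x7 = 2
len signed 3b, MSB=1: 4 - 8 = -4

-4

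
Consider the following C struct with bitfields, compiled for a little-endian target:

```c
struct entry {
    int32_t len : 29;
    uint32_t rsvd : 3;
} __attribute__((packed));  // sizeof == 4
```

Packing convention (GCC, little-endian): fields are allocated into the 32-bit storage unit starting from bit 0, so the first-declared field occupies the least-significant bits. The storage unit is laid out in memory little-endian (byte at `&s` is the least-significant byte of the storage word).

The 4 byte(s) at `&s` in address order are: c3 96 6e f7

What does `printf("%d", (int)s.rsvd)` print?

7

[0]=0xc3 [1]=0x96 [2]=0x6e [3]=0xf7 (little-endian) → word 0xf76e96c3
len:29 @ bit 0 → (0xf76e96c3>>0)&0x1fffffff = 0x176e96c3
rsvd:3 @ bit 29 → (0xf76e96c3>>29)&0x7 = 0x7  ←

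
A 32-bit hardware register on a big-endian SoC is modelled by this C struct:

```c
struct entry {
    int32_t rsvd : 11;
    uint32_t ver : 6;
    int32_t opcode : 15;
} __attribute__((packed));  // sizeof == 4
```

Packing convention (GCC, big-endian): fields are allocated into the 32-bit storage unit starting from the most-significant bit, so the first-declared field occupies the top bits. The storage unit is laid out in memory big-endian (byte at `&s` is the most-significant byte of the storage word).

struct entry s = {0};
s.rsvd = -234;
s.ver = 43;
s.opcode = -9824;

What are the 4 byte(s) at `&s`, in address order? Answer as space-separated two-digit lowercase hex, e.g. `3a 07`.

e2 d5 d9 a0

rsvd:11 = -234 → 0x716 << 21 → word 0xe2c00000
ver:6 = 43 → 0x2b << 15 → word 0xe2d58000
opcode:15 = -9824 → 0x59a0 << 0 → word 0xe2d5d9a0
word = 0xe2d5d9a0 → big-endian bytes:
  [0]=0xe2  [1]=0xd5  [2]=0xd9  [3]=0xa0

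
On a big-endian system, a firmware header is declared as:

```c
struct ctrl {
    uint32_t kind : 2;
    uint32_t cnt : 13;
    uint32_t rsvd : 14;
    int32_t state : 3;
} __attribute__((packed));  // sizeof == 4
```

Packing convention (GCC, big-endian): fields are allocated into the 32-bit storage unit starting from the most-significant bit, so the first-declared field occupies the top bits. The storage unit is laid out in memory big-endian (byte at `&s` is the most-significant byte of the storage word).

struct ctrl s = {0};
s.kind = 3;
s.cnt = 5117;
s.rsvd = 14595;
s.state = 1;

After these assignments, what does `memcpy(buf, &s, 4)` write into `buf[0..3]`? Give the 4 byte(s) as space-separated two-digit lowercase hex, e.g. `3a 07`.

e7 fb c8 19

kind:2 = 3 → 0x3 << 30 → word 0xc0000000
cnt:13 = 5117 → 0x13fd << 17 → word 0xe7fa0000
rsvd:14 = 14595 → 0x3903 << 3 → word 0xe7fbc818
state:3 = 1 → 0x1 << 0 → word 0xe7fbc819
word = 0xe7fbc819 → big-endian bytes:
  [0]=0xe7  [1]=0xfb  [2]=0xc8  [3]=0x19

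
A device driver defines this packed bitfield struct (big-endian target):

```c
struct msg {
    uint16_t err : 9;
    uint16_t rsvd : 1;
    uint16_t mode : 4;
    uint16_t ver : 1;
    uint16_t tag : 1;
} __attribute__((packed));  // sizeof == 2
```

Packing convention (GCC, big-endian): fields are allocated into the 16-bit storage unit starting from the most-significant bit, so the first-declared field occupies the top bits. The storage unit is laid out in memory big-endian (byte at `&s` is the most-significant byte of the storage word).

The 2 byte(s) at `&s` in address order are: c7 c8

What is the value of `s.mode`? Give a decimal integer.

[0]=0xc7 [1]=0xc8 (big-endian) → word 0xc7c8
err [7+:9] = (word>>7) & 0x1ff = 399
rsvd [6+:1] = (word>>6) & 0x1 = 1
mode [2+:4] = (word>>2) & 0xf = 2  ←
ver [1+:1] = (word>>1) & 0x1 = 0
tag [0+:1] = (word>>0) & 0x1 = 0

2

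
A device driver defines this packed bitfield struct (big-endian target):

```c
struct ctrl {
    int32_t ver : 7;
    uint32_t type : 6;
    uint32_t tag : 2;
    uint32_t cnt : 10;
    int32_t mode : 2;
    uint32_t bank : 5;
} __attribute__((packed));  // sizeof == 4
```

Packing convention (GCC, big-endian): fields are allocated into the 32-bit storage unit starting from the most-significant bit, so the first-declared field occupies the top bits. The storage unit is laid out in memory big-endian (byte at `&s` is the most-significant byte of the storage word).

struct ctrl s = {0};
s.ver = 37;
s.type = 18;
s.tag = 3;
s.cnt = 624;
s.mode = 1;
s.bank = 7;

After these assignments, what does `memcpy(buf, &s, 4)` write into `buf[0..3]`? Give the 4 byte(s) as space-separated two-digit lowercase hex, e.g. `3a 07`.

4a 97 38 27

[25+:7] ver=37 & 0x7f = 0x25; word=0x4a000000
[19+:6] type=18 & 0x3f = 0x12; word=0x4a900000
[17+:2] tag=3 & 0x3 = 0x3; word=0x4a960000
[7+:10] cnt=624 & 0x3ff = 0x270; word=0x4a973800
[5+:2] mode=1 & 0x3 = 0x1; word=0x4a973820
[0+:5] bank=7 & 0x1f = 0x7; word=0x4a973827
word = 0x4a973827 → big-endian bytes:
  [0]=0x4a  [1]=0x97  [2]=0x38  [3]=0x27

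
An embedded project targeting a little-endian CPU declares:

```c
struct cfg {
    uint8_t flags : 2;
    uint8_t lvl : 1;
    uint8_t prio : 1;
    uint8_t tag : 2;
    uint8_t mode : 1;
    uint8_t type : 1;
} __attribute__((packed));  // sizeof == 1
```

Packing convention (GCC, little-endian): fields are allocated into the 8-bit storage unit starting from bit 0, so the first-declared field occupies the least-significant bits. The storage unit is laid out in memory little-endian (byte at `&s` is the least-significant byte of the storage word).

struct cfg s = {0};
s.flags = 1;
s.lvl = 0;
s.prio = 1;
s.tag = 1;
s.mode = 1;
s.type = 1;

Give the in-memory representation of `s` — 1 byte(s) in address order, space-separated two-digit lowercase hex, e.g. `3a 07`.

flags (2b) val=1 bits=0x1 at bit 0: 0x01
lvl (1b) val=0 bits=0x0 at bit 2: 0x01
prio (1b) val=1 bits=0x1 at bit 3: 0x09
tag (2b) val=1 bits=0x1 at bit 4: 0x19
mode (1b) val=1 bits=0x1 at bit 6: 0x59
type (1b) val=1 bits=0x1 at bit 7: 0xd9
word = 0xd9 → little-endian bytes:
  [0]=0xd9

d9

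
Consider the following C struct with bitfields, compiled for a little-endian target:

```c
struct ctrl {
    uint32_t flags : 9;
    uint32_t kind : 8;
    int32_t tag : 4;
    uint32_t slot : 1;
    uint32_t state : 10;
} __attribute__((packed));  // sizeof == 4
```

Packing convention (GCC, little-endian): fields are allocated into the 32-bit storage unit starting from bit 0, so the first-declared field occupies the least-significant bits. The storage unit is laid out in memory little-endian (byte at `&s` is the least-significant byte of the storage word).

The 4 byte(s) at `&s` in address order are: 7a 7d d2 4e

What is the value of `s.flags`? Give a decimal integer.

378

[0]=0x7a [1]=0x7d [2]=0xd2 [3]=0x4e (little-endian) → word 0x4ed27d7a
flags [0+:9] = (word>>0) & 0x1ff = 378  ←
kind [9+:8] = (word>>9) & 0xff = 62
tag [17+:4] = (word>>17) & 0xf = 9
slot [21+:1] = (word>>21) & 0x1 = 0
state [22+:10] = (word>>22) & 0x3ff = 315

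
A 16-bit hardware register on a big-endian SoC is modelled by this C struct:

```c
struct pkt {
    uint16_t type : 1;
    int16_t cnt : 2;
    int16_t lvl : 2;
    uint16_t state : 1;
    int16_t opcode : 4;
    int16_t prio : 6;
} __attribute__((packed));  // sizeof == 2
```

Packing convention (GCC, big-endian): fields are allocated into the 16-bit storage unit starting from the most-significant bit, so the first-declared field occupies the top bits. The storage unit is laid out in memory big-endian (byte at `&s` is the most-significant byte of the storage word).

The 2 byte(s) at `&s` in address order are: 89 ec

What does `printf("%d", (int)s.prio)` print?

[0]=0x89 [1]=0xec (big-endian) → word 0x89ec
type [15+:1] = (word>>15) & 0x1 = 1
cnt [13+:2] = (word>>13) & 0x3 = 0
lvl [11+:2] = (word>>11) & 0x3 = 1
state [10+:1] = (word>>10) & 0x1 = 0
opcode [6+:4] = (word>>6) & 0xf = 7
prio [0+:6] = (word>>0) & 0x3f = 44  ←
prio signed 6b, MSB=1: 44 - 64 = -20

-20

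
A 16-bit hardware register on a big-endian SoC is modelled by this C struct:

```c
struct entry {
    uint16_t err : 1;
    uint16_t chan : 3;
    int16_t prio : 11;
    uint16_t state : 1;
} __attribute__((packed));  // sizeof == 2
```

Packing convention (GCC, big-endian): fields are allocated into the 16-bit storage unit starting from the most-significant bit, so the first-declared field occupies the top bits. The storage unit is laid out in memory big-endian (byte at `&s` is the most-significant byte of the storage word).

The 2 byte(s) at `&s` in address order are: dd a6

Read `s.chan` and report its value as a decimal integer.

5

[0]=0xdd [1]=0xa6 (big-endian) → word 0xdda6
err [15+:1] = (word>>15) & 0x1 = 1
chan [12+:3] = (word>>12) & 0x7 = 5  ←
prio [1+:11] = (word>>1) & 0x7ff = 1747
state [0+:1] = (word>>0) & 0x1 = 0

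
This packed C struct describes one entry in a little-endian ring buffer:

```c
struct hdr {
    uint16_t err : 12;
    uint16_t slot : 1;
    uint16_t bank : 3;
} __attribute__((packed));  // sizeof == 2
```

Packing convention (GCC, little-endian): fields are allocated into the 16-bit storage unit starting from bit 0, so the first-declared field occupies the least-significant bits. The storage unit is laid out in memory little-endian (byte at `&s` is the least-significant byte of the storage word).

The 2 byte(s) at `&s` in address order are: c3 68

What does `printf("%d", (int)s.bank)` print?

[0]=0xc3 [1]=0x68 (little-endian) → word 0x68c3
err:12 @ bit 0 → (0x68c3>>0)&0xfff = 0x8c3
slot:1 @ bit 12 → (0x68c3>>12)&0x1 = 0x0
bank:3 @ bit 13 → (0x68c3>>13)&0x7 = 0x3  ←

3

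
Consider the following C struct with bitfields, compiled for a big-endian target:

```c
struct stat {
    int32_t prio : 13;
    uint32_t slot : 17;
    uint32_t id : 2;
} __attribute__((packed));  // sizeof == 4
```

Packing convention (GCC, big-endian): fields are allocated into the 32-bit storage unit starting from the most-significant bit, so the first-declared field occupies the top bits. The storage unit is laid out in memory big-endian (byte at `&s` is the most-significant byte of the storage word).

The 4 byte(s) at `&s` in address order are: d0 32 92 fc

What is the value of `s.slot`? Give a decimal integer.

[0]=0xd0 [1]=0x32 [2]=0x92 [3]=0xfc (big-endian) → word 0xd03292fc
prio [19+:13] = (word>>19) & 0x1fff = 6662
slot [2+:17] = (word>>2) & 0x1ffff = 42175  ←
id [0+:2] = (word>>0) & 0x3 = 0

42175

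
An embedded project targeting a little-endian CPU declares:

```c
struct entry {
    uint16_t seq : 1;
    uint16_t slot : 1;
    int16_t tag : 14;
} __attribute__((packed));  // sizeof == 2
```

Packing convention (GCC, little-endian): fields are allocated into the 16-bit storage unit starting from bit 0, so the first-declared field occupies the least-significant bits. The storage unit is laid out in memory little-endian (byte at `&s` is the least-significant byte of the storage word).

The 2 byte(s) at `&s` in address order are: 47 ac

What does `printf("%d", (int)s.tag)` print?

-5359

[0]=0x47 [1]=0xac (little-endian) → word 0xac47
seq [0+:1] = (word>>0) & 0x1 = 1
slot [1+:1] = (word>>1) & 0x1 = 1
tag [2+:14] = (word>>2) & 0x3fff = 11025  ←
tag signed 14b, MSB=1: 11025 - 16384 = -5359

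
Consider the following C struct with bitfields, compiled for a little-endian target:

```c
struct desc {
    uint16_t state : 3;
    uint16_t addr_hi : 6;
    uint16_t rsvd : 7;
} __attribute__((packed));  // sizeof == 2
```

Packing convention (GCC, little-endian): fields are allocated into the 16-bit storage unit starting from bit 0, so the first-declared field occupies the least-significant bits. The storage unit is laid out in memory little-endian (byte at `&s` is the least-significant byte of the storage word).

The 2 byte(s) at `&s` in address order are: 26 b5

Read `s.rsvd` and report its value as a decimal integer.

[0]=0x26 [1]=0xb5 (little-endian) → word 0xb526
state:3 @ bit 0 → (0xb526>>0)&0x7 = 0x6
addr_hi:6 @ bit 3 → (0xb526>>3)&0x3f = 0x24
rsvd:7 @ bit 9 → (0xb526>>9)&0x7f = 0x5a  ←

90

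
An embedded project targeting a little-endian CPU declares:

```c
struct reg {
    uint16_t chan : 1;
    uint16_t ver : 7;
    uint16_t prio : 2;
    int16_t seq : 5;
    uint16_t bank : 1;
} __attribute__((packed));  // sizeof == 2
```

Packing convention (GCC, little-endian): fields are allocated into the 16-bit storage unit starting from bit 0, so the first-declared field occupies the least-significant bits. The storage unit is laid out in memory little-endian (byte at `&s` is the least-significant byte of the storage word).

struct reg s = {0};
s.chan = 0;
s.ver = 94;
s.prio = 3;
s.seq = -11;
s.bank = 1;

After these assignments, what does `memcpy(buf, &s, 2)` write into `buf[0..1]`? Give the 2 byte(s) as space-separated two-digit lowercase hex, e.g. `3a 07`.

chan:1 = 0 → 0x0 << 0 → word 0x0000
ver:7 = 94 → 0x5e << 1 → word 0x00bc
prio:2 = 3 → 0x3 << 8 → word 0x03bc
seq:5 = -11 → 0x15 << 10 → word 0x57bc
bank:1 = 1 → 0x1 << 15 → word 0xd7bc
word = 0xd7bc → little-endian bytes:
  [0]=0xbc  [1]=0xd7

bc d7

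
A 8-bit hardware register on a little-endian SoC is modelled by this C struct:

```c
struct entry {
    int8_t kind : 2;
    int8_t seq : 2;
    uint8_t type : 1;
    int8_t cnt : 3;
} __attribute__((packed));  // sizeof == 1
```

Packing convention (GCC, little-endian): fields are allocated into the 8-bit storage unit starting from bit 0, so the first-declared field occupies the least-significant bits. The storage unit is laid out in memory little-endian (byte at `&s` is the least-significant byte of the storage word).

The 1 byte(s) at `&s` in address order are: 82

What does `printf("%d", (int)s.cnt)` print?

[0]=0x82 (little-endian) → word 0x82
kind [0+:2] = (word>>0) & 0x3 = 2
seq [2+:2] = (word>>2) & 0x3 = 0
type [4+:1] = (word>>4) & 0x1 = 0
cnt [5+:3] = (word>>5) & 0x7 = 4  ←
cnt signed 3b, MSB=1: 4 - 8 = -4

-4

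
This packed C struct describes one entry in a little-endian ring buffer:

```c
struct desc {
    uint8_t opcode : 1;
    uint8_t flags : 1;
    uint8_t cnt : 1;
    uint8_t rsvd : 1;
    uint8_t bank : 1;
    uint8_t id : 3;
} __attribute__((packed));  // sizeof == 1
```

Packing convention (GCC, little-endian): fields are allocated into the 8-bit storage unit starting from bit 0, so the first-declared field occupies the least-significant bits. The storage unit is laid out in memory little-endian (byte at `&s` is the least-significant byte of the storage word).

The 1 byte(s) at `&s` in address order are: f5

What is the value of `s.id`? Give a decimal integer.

7

[0]=0xf5 (little-endian) → word 0xf5
opcode:1 @ bit 0 → (0xf5>>0)&0x1 = 0x1
flags:1 @ bit 1 → (0xf5>>1)&0x1 = 0x0
cnt:1 @ bit 2 → (0xf5>>2)&0x1 = 0x1
rsvd:1 @ bit 3 → (0xf5>>3)&0x1 = 0x0
bank:1 @ bit 4 → (0xf5>>4)&0x1 = 0x1
id:3 @ bit 5 → (0xf5>>5)&0x7 = 0x7  ←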